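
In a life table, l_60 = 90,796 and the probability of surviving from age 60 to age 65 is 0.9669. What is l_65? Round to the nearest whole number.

87791

l_65 = l_60 × p = 90,796 × 0.9669 = 87791.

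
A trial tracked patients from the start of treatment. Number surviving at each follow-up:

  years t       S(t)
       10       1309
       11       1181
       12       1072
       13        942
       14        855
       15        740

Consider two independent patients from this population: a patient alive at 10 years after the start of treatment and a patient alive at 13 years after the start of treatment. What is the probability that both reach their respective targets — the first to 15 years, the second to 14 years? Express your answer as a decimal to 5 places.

p₁ = S(15)/S(10) = 740/1309 = 0.565317; p₂ = S(14)/S(13) = 855/942 = 0.907643.
P(both) = p₁ × p₂ = 0.565317 × 0.907643 = 0.513106.

0.51311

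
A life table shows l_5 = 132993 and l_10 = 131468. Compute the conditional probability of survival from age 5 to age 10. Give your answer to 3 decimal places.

We want 5p5 = l_10/l_5.
The conditional survival probability is l_10/l_5 = 131468/132993 = 0.988533.

0.989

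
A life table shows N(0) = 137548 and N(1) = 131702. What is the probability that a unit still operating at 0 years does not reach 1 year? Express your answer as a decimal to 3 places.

P(fail before 1 | operational at 0) = 1 − N(1)/N(0) = 1 − 131702/137548 = (5846)/137548 = 0.042502.

0.043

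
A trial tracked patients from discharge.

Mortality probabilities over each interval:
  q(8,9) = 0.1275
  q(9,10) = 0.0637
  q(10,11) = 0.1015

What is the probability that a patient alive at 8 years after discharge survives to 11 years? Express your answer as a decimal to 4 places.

0.7340

P(survive 8→11) = (1 − 0.1275) × (1 − 0.0637) × (1 − 0.1015).
= 0.8725 × 0.9363 × 0.8985 = 0.734004.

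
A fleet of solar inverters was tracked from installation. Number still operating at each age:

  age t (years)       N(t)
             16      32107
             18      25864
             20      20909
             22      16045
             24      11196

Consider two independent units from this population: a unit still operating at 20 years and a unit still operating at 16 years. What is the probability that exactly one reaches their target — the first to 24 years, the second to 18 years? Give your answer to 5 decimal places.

0.47833

p₁ = N(24)/N(20) = 11196/20909 = 0.535463; p₂ = N(18)/N(16) = 25864/32107 = 0.805556.
P(exactly one) = p₁(1−p₂) + (1−p₁)p₂ = 0.104118 + 0.374211 = 0.478328.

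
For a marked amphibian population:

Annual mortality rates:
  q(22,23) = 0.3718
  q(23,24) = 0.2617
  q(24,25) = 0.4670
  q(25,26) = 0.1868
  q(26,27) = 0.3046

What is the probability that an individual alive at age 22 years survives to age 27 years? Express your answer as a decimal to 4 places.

The overall survival probability is (1 − 0.3718) × (1 − 0.2617) × (1 − 0.4670) × (1 − 0.1868) × (1 − 0.3046).
= 0.6282 × 0.7383 × 0.5330 × 0.8132 × 0.6954 = 0.139794.

0.1398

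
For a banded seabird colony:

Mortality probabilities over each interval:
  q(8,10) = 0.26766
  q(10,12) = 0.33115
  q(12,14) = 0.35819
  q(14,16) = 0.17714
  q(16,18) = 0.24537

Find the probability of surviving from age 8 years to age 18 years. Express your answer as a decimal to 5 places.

0.19521

Survival from 8 to 18 is the product of surviving each interval: (1 − 0.26766) × (1 − 0.33115) × (1 − 0.35819) × (1 − 0.17714) × (1 − 0.24537).
= 0.73234 × 0.66885 × 0.64181 × 0.82286 × 0.75463 = 0.195213.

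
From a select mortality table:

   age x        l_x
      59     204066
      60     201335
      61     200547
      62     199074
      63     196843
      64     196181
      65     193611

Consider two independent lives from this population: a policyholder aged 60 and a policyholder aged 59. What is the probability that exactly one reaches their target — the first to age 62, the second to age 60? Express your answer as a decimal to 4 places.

p₁ = l_62/l_60 = 199074/201335 = 0.988770; p₂ = l_60/l_59 = 201335/204066 = 0.986617.
P(exactly one) = p₁(1−p₂) + (1−p₁)p₂ = 0.013233 + 0.011080 = 0.024312.

0.0243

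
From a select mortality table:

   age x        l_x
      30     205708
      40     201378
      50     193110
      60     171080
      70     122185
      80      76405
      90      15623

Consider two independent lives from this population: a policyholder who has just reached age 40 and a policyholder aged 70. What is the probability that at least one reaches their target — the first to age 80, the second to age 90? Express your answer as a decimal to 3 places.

0.459

p₁ = l_80/l_40 = 76405/201378 = 0.379411; p₂ = l_90/l_70 = 15623/122185 = 0.127863.
P(at least one) = 1 − (1−p₁)(1−p₂) = 1 − 0.620589 × 0.872137 = 0.458761.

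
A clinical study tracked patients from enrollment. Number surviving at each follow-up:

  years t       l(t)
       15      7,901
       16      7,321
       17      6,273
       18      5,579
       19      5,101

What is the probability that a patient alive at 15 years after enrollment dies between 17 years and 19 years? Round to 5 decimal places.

This is the probability of reaching 17 but not 19, conditional on being alive at 15: (l(17) − l(19)) / l(15).
= (6,273 − 5,101) / 7,901 = 1,172 / 7,901 = 0.148336.

0.14834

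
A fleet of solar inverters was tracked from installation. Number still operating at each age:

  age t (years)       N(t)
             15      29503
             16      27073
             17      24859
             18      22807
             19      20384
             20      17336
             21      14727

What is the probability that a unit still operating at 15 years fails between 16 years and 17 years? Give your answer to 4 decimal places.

This is the probability of reaching 16 but not 17, conditional on being operational at 15: (N(16) − N(17)) / N(15).
= (27073 − 24859) / 29503 = 2214 / 29503 = 0.075043.

0.0750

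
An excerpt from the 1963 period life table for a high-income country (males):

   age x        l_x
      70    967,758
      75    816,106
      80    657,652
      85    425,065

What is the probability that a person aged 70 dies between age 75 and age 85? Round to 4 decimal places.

We want 5|10q70 = (l_75 − l_85)/l_70.
This is the probability of reaching 75 but not 85, conditional on being alive at 70: (l_75 − l_85) / l_70.
= (816,106 − 425,065) / 967,758 = 391,041 / 967,758 = 0.404069.

0.4041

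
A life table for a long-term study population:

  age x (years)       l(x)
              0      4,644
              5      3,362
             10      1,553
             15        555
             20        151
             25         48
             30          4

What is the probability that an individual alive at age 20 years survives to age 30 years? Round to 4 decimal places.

0.0265

The conditional survival probability is l(30)/l(20) = 4/151 = 0.026490.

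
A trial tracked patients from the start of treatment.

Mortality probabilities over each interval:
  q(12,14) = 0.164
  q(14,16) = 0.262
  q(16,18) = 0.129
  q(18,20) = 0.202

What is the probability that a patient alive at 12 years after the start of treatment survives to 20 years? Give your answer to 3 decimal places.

Survival from 12 to 20 is the product of surviving each interval: (1 − 0.164) × (1 − 0.262) × (1 − 0.129) × (1 − 0.202).
= 0.836 × 0.738 × 0.871 × 0.798 = 0.428829.

0.429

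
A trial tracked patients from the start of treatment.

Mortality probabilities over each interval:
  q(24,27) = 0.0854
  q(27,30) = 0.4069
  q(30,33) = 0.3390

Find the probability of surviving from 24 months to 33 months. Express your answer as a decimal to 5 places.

0.35856

Survival from 24 to 33 is the product of surviving each interval: (1 − 0.0854) × (1 − 0.4069) × (1 − 0.3390).
= 0.9146 × 0.5931 × 0.6610 = 0.358559.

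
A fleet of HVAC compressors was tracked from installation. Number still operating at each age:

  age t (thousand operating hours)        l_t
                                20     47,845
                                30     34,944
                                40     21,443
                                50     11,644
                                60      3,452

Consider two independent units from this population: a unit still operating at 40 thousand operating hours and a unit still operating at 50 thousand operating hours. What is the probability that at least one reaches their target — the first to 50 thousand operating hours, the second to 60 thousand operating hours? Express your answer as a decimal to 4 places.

0.6785

p₁ = l_50/l_40 = 11,644/21,443 = 0.543021; p₂ = l_60/l_50 = 3,452/11,644 = 0.296462.
P(at least one) = 1 − (1−p₁)(1−p₂) = 1 − 0.456979 × 0.703538 = 0.678498.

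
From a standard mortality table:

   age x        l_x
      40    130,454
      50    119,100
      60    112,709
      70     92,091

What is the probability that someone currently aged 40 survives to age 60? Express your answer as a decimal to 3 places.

The conditional survival probability is l_60/l_40 = 112,709/130,454 = 0.863975.

0.864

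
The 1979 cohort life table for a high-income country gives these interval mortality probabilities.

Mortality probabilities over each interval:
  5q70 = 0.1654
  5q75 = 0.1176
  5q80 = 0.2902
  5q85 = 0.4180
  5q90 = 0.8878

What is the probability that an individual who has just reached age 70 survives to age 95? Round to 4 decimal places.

0.0341

25p70 = (1 − 0.1654) × (1 − 0.1176) × (1 − 0.2902) × (1 − 0.4180) × (1 − 0.8878).
= 0.8346 × 0.8824 × 0.7098 × 0.5820 × 0.1122 = 0.034135.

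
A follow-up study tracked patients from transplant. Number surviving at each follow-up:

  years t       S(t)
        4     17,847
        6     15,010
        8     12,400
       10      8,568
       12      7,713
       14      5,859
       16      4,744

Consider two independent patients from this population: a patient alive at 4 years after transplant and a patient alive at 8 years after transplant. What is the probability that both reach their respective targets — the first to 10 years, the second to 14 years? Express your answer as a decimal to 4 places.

0.2268

p₁ = S(10)/S(4) = 8,568/17,847 = 0.480081; p₂ = S(14)/S(8) = 5,859/12,400 = 0.472500.
P(both) = p₁ × p₂ = 0.480081 × 0.472500 = 0.226838.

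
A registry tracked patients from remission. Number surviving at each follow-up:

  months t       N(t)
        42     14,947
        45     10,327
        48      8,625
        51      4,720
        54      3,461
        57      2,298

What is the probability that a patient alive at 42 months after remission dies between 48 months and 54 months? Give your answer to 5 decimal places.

0.34549

This is the probability of reaching 48 but not 54, conditional on being alive at 42: (N(48) − N(54)) / N(42).
= (8,625 − 3,461) / 14,947 = 5,164 / 14,947 = 0.345487.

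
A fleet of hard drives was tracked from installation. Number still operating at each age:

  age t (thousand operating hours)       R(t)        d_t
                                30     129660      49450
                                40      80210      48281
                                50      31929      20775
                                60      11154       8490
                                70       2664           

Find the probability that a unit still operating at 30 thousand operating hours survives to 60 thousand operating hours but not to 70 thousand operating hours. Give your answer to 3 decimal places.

This is the probability of reaching 60 but not 70, conditional on being operational at 30: (R(60) − R(70)) / R(30).
= (11154 − 2664) / 129660 = 8490 / 129660 = 0.065479.

0.065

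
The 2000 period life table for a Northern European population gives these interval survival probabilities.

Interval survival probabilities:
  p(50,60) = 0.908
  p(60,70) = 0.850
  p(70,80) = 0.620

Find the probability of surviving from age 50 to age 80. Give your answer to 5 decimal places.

0.47852

Chaining the interval survival probabilities: 0.908 × 0.850 × 0.620.
= 0.478516.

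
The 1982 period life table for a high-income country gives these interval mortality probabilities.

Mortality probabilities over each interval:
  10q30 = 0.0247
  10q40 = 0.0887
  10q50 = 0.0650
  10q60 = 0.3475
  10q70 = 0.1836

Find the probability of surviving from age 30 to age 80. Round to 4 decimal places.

0.4427

The overall survival probability is (1 − 0.0247) × (1 − 0.0887) × (1 − 0.0650) × (1 − 0.3475) × (1 − 0.1836).
= 0.9753 × 0.9113 × 0.9350 × 0.6525 × 0.8164 = 0.442685.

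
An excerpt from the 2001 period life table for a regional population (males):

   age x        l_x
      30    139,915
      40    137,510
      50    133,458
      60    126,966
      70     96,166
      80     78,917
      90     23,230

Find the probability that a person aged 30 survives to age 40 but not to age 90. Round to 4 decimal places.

0.8168

We want 10|50q30 = (l_40 − l_90)/l_30.
This is the probability of reaching 40 but not 90, conditional on being alive at 30: (l_40 − l_90) / l_30.
= (137,510 − 23,230) / 139,915 = 114,280 / 139,915 = 0.816782.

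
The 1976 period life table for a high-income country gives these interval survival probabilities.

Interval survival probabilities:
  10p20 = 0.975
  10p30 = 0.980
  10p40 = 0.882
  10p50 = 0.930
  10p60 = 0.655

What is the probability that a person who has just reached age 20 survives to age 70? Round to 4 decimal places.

0.5134

The overall survival probability is 0.975 × 0.980 × 0.882 × 0.930 × 0.655.
= 0.513362.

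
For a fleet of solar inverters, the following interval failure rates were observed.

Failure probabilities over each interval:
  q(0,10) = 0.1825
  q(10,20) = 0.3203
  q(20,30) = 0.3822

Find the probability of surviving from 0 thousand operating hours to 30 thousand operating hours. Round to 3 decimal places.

0.343

The overall survival probability is (1 − 0.1825) × (1 − 0.3203) × (1 − 0.3822).
= 0.8175 × 0.6797 × 0.6178 = 0.343284.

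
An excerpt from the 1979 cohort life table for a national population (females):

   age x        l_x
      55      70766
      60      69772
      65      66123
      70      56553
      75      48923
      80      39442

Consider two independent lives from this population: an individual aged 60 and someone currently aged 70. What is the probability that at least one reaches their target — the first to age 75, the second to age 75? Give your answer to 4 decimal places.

0.9597

p₁ = l_75/l_60 = 48923/69772 = 0.701184; p₂ = l_75/l_70 = 48923/56553 = 0.865082.
P(at least one) = 1 − (1−p₁)(1−p₂) = 1 − 0.298816 × 0.134918 = 0.959684.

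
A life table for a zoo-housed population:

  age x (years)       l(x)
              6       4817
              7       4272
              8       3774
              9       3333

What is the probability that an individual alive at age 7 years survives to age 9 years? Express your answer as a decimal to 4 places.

The conditional survival probability is l(9)/l(7) = 3333/4272 = 0.780197.

0.7802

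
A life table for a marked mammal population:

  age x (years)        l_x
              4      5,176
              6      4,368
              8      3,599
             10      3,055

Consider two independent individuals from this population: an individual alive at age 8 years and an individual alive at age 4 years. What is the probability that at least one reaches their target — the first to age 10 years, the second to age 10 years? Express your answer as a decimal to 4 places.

p₁ = l_10/l_8 = 3,055/3,599 = 0.848847; p₂ = l_10/l_4 = 3,055/5,176 = 0.590224.
P(at least one) = 1 − (1−p₁)(1−p₂) = 1 − 0.151153 × 0.409776 = 0.938061.

0.9381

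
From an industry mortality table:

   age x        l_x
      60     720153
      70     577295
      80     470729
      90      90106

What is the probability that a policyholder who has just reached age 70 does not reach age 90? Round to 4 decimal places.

0.8439

P(die before 90 | alive at 70) = 1 − l_90/l_70 = 1 − 90106/577295 = (487189)/577295 = 0.843917.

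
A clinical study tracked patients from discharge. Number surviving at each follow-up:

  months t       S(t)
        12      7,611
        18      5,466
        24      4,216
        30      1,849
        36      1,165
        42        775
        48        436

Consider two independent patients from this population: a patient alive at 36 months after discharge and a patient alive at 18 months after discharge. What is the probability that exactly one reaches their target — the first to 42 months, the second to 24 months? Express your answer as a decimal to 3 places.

p₁ = S(42)/S(36) = 775/1,165 = 0.665236; p₂ = S(24)/S(18) = 4,216/5,466 = 0.771314.
P(exactly one) = p₁(1−p₂) + (1−p₁)p₂ = 0.152130 + 0.258208 = 0.410338.

0.410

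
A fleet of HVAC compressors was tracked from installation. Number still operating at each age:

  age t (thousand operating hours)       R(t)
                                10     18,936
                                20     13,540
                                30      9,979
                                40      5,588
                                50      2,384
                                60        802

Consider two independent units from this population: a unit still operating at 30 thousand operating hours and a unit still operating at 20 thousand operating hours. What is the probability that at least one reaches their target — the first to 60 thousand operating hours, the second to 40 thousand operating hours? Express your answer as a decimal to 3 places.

0.460

p₁ = R(60)/R(30) = 802/9,979 = 0.080369; p₂ = R(40)/R(20) = 5,588/13,540 = 0.412703.
P(at least one) = 1 − (1−p₁)(1−p₂) = 1 − 0.919631 × 0.587297 = 0.459903.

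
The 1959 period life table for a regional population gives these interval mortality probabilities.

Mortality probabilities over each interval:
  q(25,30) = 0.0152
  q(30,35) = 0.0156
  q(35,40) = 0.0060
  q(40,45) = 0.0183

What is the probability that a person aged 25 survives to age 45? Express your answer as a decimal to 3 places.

Chaining the interval survival probabilities: (1 − 0.0152) × (1 − 0.0156) × (1 − 0.0060) × (1 − 0.0183).
= 0.9848 × 0.9844 × 0.9940 × 0.9817 = 0.945986.

0.946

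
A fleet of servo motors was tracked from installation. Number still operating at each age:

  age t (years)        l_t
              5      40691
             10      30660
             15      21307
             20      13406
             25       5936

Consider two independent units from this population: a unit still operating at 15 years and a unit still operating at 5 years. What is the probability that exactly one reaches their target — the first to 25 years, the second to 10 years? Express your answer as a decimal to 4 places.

0.6122

p₁ = l_25/l_15 = 5936/21307 = 0.278594; p₂ = l_10/l_5 = 30660/40691 = 0.753484.
P(exactly one) = p₁(1−p₂) + (1−p₁)p₂ = 0.068678 + 0.543568 = 0.612246.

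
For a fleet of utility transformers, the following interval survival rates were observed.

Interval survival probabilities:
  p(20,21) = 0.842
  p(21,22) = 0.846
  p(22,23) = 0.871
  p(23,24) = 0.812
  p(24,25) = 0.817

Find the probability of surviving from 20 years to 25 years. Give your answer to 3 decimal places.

0.412

The overall survival probability is 0.842 × 0.846 × 0.871 × 0.812 × 0.817.
= 0.411603.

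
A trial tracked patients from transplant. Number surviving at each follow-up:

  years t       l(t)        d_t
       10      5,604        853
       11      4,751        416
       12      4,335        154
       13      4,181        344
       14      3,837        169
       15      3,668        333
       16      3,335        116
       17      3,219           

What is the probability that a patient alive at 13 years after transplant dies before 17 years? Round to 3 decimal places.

0.230

P(die before 17 | alive at 13) = 1 − l(17)/l(13) = 1 − 3,219/4,181 = (962)/4,181 = 0.230088.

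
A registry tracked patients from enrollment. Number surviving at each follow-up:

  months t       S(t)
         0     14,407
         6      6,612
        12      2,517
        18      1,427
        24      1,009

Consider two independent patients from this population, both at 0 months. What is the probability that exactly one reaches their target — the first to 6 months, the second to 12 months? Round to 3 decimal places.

p₁ = S(6)/S(0) = 6,612/14,407 = 0.458944; p₂ = S(12)/S(0) = 2,517/14,407 = 0.174707.
P(exactly one) = p₁(1−p₂) + (1−p₁)p₂ = 0.378763 + 0.094526 = 0.473290.

0.473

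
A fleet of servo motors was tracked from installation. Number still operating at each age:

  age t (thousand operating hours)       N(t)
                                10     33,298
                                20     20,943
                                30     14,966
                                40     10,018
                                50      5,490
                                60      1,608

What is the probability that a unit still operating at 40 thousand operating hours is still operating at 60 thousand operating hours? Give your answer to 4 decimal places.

0.1605

The conditional survival probability is N(60)/N(40) = 1,608/10,018 = 0.160511.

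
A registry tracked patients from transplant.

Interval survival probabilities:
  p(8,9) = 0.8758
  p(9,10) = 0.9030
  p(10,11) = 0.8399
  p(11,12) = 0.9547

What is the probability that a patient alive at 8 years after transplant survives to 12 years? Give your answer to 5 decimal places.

Chaining the interval survival probabilities: 0.8758 × 0.9030 × 0.8399 × 0.9547.
= 0.634143.

0.63414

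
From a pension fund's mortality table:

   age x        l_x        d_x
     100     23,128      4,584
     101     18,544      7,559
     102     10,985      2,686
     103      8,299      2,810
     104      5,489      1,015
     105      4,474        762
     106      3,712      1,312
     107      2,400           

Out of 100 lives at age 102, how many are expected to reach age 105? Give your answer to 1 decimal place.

40.7

The relevant probability is 4,474/10,985 = 0.407283.
Expected number = 100 × 0.407283 = 40.7.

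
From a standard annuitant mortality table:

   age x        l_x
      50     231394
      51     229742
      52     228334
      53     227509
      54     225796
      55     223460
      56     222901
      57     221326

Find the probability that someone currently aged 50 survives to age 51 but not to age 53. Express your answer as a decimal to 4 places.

We want 1|2q50 = (l_51 − l_53)/l_50.
This is the probability of reaching 51 but not 53, conditional on being alive at 50: (l_51 − l_53) / l_50.
= (229742 − 227509) / 231394 = 2233 / 231394 = 0.009650.

0.0097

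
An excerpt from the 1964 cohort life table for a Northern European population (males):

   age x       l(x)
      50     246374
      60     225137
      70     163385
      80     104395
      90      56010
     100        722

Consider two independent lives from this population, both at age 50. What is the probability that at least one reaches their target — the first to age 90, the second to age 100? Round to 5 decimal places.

p₁ = l(90)/l(50) = 56010/246374 = 0.227337; p₂ = l(100)/l(50) = 722/246374 = 0.002931.
P(at least one) = 1 − (1−p₁)(1−p₂) = 1 − 0.772663 × 0.997069 = 0.229602.

0.22960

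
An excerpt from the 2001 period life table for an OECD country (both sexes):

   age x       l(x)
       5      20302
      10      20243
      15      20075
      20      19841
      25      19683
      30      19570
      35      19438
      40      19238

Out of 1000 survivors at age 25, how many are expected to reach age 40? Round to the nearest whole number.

The relevant probability is 19238/19683 = 0.977392.
Expected number = 1000 × 0.977392 = 977.

977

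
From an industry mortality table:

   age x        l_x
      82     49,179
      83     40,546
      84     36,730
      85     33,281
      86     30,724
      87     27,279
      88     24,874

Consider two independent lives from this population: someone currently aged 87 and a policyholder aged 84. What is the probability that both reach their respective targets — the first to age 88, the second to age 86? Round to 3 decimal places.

p₁ = l_88/l_87 = 24,874/27,279 = 0.911837; p₂ = l_86/l_84 = 30,724/36,730 = 0.836482.
P(both) = p₁ × p₂ = 0.911837 × 0.836482 = 0.762735.

0.763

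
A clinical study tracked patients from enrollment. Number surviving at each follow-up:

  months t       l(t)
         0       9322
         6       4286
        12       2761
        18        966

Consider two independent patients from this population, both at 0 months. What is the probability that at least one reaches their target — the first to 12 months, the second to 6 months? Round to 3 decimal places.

0.620

p₁ = l(12)/l(0) = 2761/9322 = 0.296181; p₂ = l(6)/l(0) = 4286/9322 = 0.459773.
P(at least one) = 1 − (1−p₁)(1−p₂) = 1 − 0.703819 × 0.540227 = 0.619778.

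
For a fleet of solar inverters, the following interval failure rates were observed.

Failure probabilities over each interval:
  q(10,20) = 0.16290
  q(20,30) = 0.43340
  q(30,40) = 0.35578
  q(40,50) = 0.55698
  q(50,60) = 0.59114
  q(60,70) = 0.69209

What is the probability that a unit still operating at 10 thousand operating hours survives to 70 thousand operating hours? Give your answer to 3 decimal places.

0.017

P(survive 10→70) = (1 − 0.16290) × (1 − 0.43340) × (1 − 0.35578) × (1 − 0.55698) × (1 − 0.59114) × (1 − 0.69209).
= 0.83710 × 0.56660 × 0.64422 × 0.44302 × 0.40886 × 0.30791 = 0.017042.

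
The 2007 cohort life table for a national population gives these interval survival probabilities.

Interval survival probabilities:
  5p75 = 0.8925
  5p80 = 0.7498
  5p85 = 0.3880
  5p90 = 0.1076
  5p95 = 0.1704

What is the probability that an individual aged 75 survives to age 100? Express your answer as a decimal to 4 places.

0.0048

Survival from 75 to 100 is the product of surviving each interval: 0.8925 × 0.7498 × 0.3880 × 0.1076 × 0.1704.
= 0.004761.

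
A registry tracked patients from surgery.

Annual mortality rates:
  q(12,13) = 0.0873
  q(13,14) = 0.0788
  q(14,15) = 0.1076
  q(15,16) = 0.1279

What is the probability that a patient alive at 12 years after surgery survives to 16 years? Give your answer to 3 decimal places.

The overall survival probability is (1 − 0.0873) × (1 − 0.0788) × (1 − 0.1076) × (1 − 0.1279).
= 0.9127 × 0.9212 × 0.8924 × 0.8721 = 0.654347.

0.654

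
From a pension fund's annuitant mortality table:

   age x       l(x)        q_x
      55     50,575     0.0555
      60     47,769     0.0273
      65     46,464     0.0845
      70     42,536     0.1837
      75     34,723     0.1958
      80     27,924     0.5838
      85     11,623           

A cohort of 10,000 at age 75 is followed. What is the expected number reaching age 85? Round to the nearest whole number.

The relevant probability is 11,623/34,723 = 0.334735.
Expected number = 10,000 × 0.334735 = 3347.

3347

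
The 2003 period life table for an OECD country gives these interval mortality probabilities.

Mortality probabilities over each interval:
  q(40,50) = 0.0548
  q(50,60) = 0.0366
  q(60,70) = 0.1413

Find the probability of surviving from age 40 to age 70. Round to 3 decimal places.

P(survive 40→70) = (1 − 0.0548) × (1 − 0.0366) × (1 − 0.1413).
= 0.9452 × 0.9634 × 0.8587 = 0.781937.

0.782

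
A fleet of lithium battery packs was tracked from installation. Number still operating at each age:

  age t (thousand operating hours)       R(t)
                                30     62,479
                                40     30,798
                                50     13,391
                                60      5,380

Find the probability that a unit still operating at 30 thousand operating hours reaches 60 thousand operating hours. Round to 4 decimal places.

0.0861

The conditional survival probability is R(60)/R(30) = 5,380/62,479 = 0.086109.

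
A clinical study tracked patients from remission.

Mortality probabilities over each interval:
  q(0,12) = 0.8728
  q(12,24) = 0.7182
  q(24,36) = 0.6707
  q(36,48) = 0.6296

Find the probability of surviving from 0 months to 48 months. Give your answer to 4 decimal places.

0.0044

Chaining the interval survival probabilities: (1 − 0.8728) × (1 − 0.7182) × (1 − 0.6707) × (1 − 0.6296).
= 0.1272 × 0.2818 × 0.3293 × 0.3704 = 0.004372.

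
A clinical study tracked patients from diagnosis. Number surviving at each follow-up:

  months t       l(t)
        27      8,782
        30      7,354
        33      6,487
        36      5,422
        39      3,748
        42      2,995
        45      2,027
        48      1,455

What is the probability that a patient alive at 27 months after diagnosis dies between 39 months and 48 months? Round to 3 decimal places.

This is the probability of reaching 39 but not 48, conditional on being alive at 27: (l(39) − l(48)) / l(27).
= (3,748 − 1,455) / 8,782 = 2,293 / 8,782 = 0.261102.

0.261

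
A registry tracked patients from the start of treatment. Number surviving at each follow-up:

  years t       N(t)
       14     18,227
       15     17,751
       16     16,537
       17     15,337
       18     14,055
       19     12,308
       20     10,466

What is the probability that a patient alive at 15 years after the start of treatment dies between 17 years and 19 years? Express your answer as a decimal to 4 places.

This is the probability of reaching 17 but not 19, conditional on being alive at 15: (N(17) − N(19)) / N(15).
= (15,337 − 12,308) / 17,751 = 3,029 / 17,751 = 0.170638.

0.1706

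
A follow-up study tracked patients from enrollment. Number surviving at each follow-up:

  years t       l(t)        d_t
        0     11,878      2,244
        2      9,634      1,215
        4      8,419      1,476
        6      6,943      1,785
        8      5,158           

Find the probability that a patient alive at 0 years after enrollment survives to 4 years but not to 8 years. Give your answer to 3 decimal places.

This is the probability of reaching 4 but not 8, conditional on being alive at 0: (l(4) − l(8)) / l(0).
= (8,419 − 5,158) / 11,878 = 3,261 / 11,878 = 0.274541.

0.275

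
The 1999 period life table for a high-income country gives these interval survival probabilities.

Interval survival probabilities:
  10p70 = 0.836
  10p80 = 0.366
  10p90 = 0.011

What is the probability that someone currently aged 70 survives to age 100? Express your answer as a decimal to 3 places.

0.003

The overall survival probability is 0.836 × 0.366 × 0.011.
= 0.003366.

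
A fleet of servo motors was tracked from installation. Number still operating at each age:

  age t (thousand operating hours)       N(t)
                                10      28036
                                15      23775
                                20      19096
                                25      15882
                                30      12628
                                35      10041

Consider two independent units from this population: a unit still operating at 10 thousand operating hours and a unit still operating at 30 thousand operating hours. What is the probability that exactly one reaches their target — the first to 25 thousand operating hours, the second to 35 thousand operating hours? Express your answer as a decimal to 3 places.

0.461

p₁ = N(25)/N(10) = 15882/28036 = 0.566486; p₂ = N(35)/N(30) = 10041/12628 = 0.795138.
P(exactly one) = p₁(1−p₂) + (1−p₁)p₂ = 0.116051 + 0.344703 = 0.460755.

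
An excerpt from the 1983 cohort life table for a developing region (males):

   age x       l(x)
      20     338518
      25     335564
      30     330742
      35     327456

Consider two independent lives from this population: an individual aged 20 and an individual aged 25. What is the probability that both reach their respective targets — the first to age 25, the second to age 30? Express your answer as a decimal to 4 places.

0.9770

p₁ = l(25)/l(20) = 335564/338518 = 0.991274; p₂ = l(30)/l(25) = 330742/335564 = 0.985630.
P(both) = p₁ × p₂ = 0.991274 × 0.985630 = 0.977029.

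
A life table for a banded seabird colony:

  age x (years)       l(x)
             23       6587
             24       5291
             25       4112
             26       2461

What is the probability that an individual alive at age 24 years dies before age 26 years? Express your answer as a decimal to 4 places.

0.5349

P(die before 26 | alive at 24) = 1 − l(26)/l(24) = 1 − 2461/5291 = (2830)/5291 = 0.534871.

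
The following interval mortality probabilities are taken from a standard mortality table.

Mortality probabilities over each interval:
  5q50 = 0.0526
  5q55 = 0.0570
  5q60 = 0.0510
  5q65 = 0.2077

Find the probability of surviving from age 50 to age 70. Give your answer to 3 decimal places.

20p50 = (1 − 0.0526) × (1 − 0.0570) × (1 − 0.0510) × (1 − 0.2077).
= 0.9474 × 0.9430 × 0.9490 × 0.7923 = 0.671740.

0.672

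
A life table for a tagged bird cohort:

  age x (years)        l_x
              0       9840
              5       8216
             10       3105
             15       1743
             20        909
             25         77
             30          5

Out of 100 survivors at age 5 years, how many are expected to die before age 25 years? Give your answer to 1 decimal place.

99.1

The relevant probability is 1 − 77/8216 = 0.990628.
Expected number = 100 × 0.990628 = 99.1.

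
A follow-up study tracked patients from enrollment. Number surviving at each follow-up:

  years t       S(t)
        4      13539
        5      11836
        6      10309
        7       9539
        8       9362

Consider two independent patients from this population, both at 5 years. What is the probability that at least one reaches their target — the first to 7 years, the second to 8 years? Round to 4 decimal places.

p₁ = S(7)/S(5) = 9539/11836 = 0.805931; p₂ = S(8)/S(5) = 9362/11836 = 0.790977.
P(at least one) = 1 − (1−p₁)(1−p₂) = 1 − 0.194069 × 0.209023 = 0.959435.

0.9594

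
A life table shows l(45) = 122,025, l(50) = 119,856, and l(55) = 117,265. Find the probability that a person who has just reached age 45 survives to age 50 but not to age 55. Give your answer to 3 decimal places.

This is the probability of reaching 50 but not 55, conditional on being alive at 45: (l(50) − l(55)) / l(45).
= (119,856 − 117,265) / 122,025 = 2,591 / 122,025 = 0.021233.

0.021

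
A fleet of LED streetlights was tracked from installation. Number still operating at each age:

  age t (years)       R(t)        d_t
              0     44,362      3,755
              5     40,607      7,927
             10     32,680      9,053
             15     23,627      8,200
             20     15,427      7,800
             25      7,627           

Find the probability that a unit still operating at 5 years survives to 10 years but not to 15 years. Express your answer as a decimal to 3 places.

This is the probability of reaching 10 but not 15, conditional on being operational at 5: (R(10) − R(15)) / R(5).
= (32,680 − 23,627) / 40,607 = 9,053 / 40,607 = 0.222942.

0.223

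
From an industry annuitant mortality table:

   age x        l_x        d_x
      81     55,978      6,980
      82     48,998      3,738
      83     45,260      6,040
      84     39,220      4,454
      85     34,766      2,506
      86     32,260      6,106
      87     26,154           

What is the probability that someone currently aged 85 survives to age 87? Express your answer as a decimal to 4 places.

We want 2p85 = l_87/l_85.
The conditional survival probability is l_87/l_85 = 26,154/34,766 = 0.752287.

0.7523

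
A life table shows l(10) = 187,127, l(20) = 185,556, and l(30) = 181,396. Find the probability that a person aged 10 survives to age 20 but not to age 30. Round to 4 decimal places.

0.0222

This is the probability of reaching 20 but not 30, conditional on being alive at 10: (l(20) − l(30)) / l(10).
= (185,556 − 181,396) / 187,127 = 4,160 / 187,127 = 0.022231.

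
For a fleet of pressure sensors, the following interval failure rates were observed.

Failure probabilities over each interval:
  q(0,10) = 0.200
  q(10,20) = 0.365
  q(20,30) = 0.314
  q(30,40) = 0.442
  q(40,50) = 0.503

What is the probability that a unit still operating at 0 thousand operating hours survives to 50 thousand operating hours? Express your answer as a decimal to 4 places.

0.0966

P(survive 0→50) = (1 − 0.200) × (1 − 0.365) × (1 − 0.314) × (1 − 0.442) × (1 − 0.503).
= 0.800 × 0.635 × 0.686 × 0.558 × 0.497 = 0.096645.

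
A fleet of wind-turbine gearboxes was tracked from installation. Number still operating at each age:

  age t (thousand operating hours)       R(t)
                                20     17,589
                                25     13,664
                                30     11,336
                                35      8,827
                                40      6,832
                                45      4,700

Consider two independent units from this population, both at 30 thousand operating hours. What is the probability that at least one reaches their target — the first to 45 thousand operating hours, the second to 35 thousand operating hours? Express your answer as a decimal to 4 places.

0.8704

p₁ = R(45)/R(30) = 4,700/11,336 = 0.414608; p₂ = R(35)/R(30) = 8,827/11,336 = 0.778670.
P(at least one) = 1 − (1−p₁)(1−p₂) = 1 − 0.585392 × 0.221330 = 0.870435.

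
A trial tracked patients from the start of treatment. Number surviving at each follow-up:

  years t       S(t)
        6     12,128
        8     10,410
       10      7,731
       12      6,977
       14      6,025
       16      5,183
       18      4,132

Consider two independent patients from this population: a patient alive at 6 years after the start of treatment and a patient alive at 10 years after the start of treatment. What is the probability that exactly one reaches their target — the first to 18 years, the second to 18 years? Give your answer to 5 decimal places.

0.51098

p₁ = S(18)/S(6) = 4,132/12,128 = 0.340699; p₂ = S(18)/S(10) = 4,132/7,731 = 0.534472.
P(exactly one) = p₁(1−p₂) + (1−p₁)p₂ = 0.158605 + 0.352378 = 0.510983.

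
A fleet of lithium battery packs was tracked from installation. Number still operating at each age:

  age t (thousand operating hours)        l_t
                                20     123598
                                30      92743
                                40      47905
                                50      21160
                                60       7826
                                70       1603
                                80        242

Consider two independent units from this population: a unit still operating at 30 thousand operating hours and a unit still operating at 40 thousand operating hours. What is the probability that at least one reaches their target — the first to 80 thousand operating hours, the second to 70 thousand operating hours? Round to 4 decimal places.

p₁ = l_80/l_30 = 242/92743 = 0.002609; p₂ = l_70/l_40 = 1603/47905 = 0.033462.
P(at least one) = 1 − (1−p₁)(1−p₂) = 1 − 0.997391 × 0.966538 = 0.035984.

0.0360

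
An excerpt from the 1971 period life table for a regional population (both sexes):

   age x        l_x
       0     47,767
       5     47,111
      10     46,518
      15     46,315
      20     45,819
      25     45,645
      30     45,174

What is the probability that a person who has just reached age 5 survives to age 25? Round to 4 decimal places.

We want 20p5 = l_25/l_5.
The conditional survival probability is l_25/l_5 = 45,645/47,111 = 0.968882.

0.9689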